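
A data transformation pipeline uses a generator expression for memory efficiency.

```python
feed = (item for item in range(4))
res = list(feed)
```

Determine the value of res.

Step 1: Generator expression iterates range(4): [0, 1, 2, 3].
Step 2: list() collects all values.
Therefore res = [0, 1, 2, 3].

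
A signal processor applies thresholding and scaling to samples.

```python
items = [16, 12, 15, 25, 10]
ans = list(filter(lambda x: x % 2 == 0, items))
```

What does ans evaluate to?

Step 1: Filter elements divisible by 2:
  16 % 2 = 0: kept
  12 % 2 = 0: kept
  15 % 2 = 1: removed
  25 % 2 = 1: removed
  10 % 2 = 0: kept
Therefore ans = [16, 12, 10].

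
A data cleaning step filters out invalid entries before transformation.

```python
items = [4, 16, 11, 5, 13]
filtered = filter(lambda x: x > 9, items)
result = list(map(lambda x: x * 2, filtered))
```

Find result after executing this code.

Step 1: Filter items for elements > 9:
  4: removed
  16: kept
  11: kept
  5: removed
  13: kept
Step 2: Map x * 2 on filtered [16, 11, 13]:
  16 -> 32
  11 -> 22
  13 -> 26
Therefore result = [32, 22, 26].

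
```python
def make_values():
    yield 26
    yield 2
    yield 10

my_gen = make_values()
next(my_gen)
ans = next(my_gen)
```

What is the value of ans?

Step 1: make_values() creates a generator.
Step 2: next(my_gen) yields 26 (consumed and discarded).
Step 3: next(my_gen) yields 2, assigned to ans.
Therefore ans = 2.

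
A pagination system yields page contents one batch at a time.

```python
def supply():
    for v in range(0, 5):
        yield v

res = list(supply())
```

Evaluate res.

Step 1: The generator yields each value from range(0, 5).
Step 2: list() consumes all yields: [0, 1, 2, 3, 4].
Therefore res = [0, 1, 2, 3, 4].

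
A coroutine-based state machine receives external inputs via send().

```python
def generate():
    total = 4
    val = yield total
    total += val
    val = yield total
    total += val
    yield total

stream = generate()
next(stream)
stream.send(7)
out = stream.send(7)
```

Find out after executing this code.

Step 1: next() -> yield total=4.
Step 2: send(7) -> val=7, total = 4+7 = 11, yield 11.
Step 3: send(7) -> val=7, total = 11+7 = 18, yield 18.
Therefore out = 18.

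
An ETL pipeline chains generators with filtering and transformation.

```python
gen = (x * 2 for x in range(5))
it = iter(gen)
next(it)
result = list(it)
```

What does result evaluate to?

Step 1: Generator produces [0, 2, 4, 6, 8].
Step 2: next(it) consumes first element (0).
Step 3: list(it) collects remaining: [2, 4, 6, 8].
Therefore result = [2, 4, 6, 8].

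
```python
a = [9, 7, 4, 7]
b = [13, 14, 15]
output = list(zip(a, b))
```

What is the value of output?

Step 1: zip stops at shortest (len(a)=4, len(b)=3):
  Index 0: (9, 13)
  Index 1: (7, 14)
  Index 2: (4, 15)
Step 2: Last element of a (7) has no pair, dropped.
Therefore output = [(9, 13), (7, 14), (4, 15)].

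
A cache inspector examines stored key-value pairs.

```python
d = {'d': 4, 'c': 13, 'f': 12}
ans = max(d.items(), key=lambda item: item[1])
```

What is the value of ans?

Step 1: Find item with maximum value:
  ('d', 4)
  ('c', 13)
  ('f', 12)
Step 2: Maximum value is 13 at key 'c'.
Therefore ans = ('c', 13).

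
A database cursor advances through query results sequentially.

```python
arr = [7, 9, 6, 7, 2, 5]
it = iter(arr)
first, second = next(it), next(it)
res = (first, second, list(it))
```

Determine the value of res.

Step 1: Create iterator over [7, 9, 6, 7, 2, 5].
Step 2: first = 7, second = 9.
Step 3: Remaining elements: [6, 7, 2, 5].
Therefore res = (7, 9, [6, 7, 2, 5]).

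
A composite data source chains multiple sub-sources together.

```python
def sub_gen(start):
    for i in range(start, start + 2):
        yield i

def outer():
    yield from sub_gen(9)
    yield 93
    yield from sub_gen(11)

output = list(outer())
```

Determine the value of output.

Step 1: outer() delegates to sub_gen(9):
  yield 9
  yield 10
Step 2: yield 93
Step 3: Delegates to sub_gen(11):
  yield 11
  yield 12
Therefore output = [9, 10, 93, 11, 12].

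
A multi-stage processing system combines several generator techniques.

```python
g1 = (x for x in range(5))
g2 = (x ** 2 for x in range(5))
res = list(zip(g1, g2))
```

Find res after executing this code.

Step 1: g1 produces [0, 1, 2, 3, 4].
Step 2: g2 produces [0, 1, 4, 9, 16].
Step 3: zip pairs them: [(0, 0), (1, 1), (2, 4), (3, 9), (4, 16)].
Therefore res = [(0, 0), (1, 1), (2, 4), (3, 9), (4, 16)].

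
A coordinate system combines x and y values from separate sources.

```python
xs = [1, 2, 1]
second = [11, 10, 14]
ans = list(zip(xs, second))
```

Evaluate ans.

Step 1: zip pairs elements at same index:
  Index 0: (1, 11)
  Index 1: (2, 10)
  Index 2: (1, 14)
Therefore ans = [(1, 11), (2, 10), (1, 14)].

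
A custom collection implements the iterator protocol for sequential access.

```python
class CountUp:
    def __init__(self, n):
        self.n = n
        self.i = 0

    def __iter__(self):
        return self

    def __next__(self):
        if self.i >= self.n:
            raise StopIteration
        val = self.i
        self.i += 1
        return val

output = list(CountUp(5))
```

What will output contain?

Step 1: CountUp(5) creates an iterator counting 0 to 4.
Step 2: list() consumes all values: [0, 1, 2, 3, 4].
Therefore output = [0, 1, 2, 3, 4].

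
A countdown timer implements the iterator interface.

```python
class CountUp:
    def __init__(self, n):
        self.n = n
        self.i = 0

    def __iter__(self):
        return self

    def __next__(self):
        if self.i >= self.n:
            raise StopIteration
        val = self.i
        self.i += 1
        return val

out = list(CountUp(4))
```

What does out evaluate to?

Step 1: CountUp(4) creates an iterator counting 0 to 3.
Step 2: list() consumes all values: [0, 1, 2, 3].
Therefore out = [0, 1, 2, 3].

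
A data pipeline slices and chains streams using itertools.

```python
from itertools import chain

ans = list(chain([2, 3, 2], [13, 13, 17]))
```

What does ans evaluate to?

Step 1: chain() concatenates iterables: [2, 3, 2] + [13, 13, 17].
Therefore ans = [2, 3, 2, 13, 13, 17].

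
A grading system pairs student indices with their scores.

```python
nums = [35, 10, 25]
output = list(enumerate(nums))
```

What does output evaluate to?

Step 1: enumerate pairs each element with its index:
  (0, 35)
  (1, 10)
  (2, 25)
Therefore output = [(0, 35), (1, 10), (2, 25)].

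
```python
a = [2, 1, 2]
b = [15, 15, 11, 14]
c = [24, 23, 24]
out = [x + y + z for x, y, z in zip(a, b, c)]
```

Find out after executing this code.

Step 1: zip three lists (truncates to shortest, len=3):
  2 + 15 + 24 = 41
  1 + 15 + 23 = 39
  2 + 11 + 24 = 37
Therefore out = [41, 39, 37].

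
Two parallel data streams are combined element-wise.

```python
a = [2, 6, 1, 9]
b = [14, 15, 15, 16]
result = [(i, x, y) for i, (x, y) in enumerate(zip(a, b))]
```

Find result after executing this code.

Step 1: enumerate(zip(a, b)) gives index with paired elements:
  i=0: (2, 14)
  i=1: (6, 15)
  i=2: (1, 15)
  i=3: (9, 16)
Therefore result = [(0, 2, 14), (1, 6, 15), (2, 1, 15), (3, 9, 16)].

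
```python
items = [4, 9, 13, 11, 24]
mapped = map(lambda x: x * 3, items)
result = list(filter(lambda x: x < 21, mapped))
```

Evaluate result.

Step 1: Map x * 3:
  4 -> 12
  9 -> 27
  13 -> 39
  11 -> 33
  24 -> 72
Step 2: Filter for < 21:
  12: kept
  27: removed
  39: removed
  33: removed
  72: removed
Therefore result = [12].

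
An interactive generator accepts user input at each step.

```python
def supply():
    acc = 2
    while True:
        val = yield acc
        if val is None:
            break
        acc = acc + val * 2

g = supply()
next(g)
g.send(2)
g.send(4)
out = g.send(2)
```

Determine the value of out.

Step 1: next() -> yield acc=2.
Step 2: send(2) -> val=2, acc = 2 + 2*2 = 6, yield 6.
Step 3: send(4) -> val=4, acc = 6 + 4*2 = 14, yield 14.
Step 4: send(2) -> val=2, acc = 14 + 2*2 = 18, yield 18.
Therefore out = 18.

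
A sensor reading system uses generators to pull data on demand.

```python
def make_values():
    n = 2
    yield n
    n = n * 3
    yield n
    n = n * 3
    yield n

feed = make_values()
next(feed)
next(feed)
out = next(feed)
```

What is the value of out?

Step 1: Trace through generator execution:
  Yield 1: n starts at 2, yield 2
  Yield 2: n = 2 * 3 = 6, yield 6
  Yield 3: n = 6 * 3 = 18, yield 18
Step 2: First next() gets 2, second next() gets the second value, third next() yields 18.
Therefore out = 18.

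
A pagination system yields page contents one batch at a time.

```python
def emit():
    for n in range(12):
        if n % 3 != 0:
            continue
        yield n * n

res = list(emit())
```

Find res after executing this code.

Step 1: Only yield n**2 when n is divisible by 3:
  n=0: 0 % 3 == 0, yield 0**2 = 0
  n=3: 3 % 3 == 0, yield 3**2 = 9
  n=6: 6 % 3 == 0, yield 6**2 = 36
  n=9: 9 % 3 == 0, yield 9**2 = 81
Therefore res = [0, 9, 36, 81].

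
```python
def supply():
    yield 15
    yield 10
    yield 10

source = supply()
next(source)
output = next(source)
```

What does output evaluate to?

Step 1: supply() creates a generator.
Step 2: next(source) yields 15 (consumed and discarded).
Step 3: next(source) yields 10, assigned to output.
Therefore output = 10.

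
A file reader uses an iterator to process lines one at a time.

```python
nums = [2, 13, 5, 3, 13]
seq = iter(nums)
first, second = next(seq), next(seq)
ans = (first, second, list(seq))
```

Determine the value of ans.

Step 1: Create iterator over [2, 13, 5, 3, 13].
Step 2: first = 2, second = 13.
Step 3: Remaining elements: [5, 3, 13].
Therefore ans = (2, 13, [5, 3, 13]).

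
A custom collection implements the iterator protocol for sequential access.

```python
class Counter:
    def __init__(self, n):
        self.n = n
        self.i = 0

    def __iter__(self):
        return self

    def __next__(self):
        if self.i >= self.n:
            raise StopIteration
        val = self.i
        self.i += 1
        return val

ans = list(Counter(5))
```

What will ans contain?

Step 1: Counter(5) creates an iterator counting 0 to 4.
Step 2: list() consumes all values: [0, 1, 2, 3, 4].
Therefore ans = [0, 1, 2, 3, 4].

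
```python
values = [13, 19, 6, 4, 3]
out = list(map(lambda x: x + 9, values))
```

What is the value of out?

Step 1: Apply lambda x: x + 9 to each element:
  13 -> 22
  19 -> 28
  6 -> 15
  4 -> 13
  3 -> 12
Therefore out = [22, 28, 15, 13, 12].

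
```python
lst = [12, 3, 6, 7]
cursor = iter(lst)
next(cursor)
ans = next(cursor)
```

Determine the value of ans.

Step 1: Create iterator over [12, 3, 6, 7].
Step 2: next() consumes 12.
Step 3: next() returns 3.
Therefore ans = 3.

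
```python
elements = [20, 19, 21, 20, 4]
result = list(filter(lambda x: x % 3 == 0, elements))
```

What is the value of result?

Step 1: Filter elements divisible by 3:
  20 % 3 = 2: removed
  19 % 3 = 1: removed
  21 % 3 = 0: kept
  20 % 3 = 2: removed
  4 % 3 = 1: removed
Therefore result = [21].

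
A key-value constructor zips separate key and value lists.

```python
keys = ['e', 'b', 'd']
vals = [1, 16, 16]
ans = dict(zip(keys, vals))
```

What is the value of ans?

Step 1: zip pairs keys with values:
  'e' -> 1
  'b' -> 16
  'd' -> 16
Therefore ans = {'e': 1, 'b': 16, 'd': 16}.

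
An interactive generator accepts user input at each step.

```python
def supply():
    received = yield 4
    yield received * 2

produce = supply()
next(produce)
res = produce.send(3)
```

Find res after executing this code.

Step 1: next(produce) advances to first yield, producing 4.
Step 2: send(3) resumes, received = 3.
Step 3: yield received * 2 = 3 * 2 = 6.
Therefore res = 6.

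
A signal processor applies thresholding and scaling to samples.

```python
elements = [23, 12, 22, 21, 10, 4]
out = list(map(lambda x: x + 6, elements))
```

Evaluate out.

Step 1: Apply lambda x: x + 6 to each element:
  23 -> 29
  12 -> 18
  22 -> 28
  21 -> 27
  10 -> 16
  4 -> 10
Therefore out = [29, 18, 28, 27, 16, 10].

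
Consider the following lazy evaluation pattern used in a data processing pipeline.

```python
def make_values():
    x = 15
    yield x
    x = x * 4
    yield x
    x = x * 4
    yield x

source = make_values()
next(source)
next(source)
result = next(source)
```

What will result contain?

Step 1: Trace through generator execution:
  Yield 1: x starts at 15, yield 15
  Yield 2: x = 15 * 4 = 60, yield 60
  Yield 3: x = 60 * 4 = 240, yield 240
Step 2: First next() gets 15, second next() gets the second value, third next() yields 240.
Therefore result = 240.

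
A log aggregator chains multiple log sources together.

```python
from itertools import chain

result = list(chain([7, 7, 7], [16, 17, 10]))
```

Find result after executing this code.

Step 1: chain() concatenates iterables: [7, 7, 7] + [16, 17, 10].
Therefore result = [7, 7, 7, 16, 17, 10].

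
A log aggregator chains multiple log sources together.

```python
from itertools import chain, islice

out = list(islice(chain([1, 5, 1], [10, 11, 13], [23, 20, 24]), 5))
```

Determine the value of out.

Step 1: chain([1, 5, 1], [10, 11, 13], [23, 20, 24]) = [1, 5, 1, 10, 11, 13, 23, 20, 24].
Step 2: islice takes first 5 elements: [1, 5, 1, 10, 11].
Therefore out = [1, 5, 1, 10, 11].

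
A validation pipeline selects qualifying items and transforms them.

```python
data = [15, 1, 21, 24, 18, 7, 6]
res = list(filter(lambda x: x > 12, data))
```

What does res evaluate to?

Step 1: Filter elements > 12:
  15: kept
  1: removed
  21: kept
  24: kept
  18: kept
  7: removed
  6: removed
Therefore res = [15, 21, 24, 18].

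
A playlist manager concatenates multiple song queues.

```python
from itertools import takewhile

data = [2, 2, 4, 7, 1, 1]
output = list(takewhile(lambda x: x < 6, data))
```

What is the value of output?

Step 1: takewhile stops at first element >= 6:
  2 < 6: take
  2 < 6: take
  4 < 6: take
  7 >= 6: stop
Therefore output = [2, 2, 4].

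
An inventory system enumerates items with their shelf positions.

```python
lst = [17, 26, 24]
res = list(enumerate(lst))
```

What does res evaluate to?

Step 1: enumerate pairs each element with its index:
  (0, 17)
  (1, 26)
  (2, 24)
Therefore res = [(0, 17), (1, 26), (2, 24)].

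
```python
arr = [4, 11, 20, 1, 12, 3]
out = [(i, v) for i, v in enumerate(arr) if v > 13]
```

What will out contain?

Step 1: Filter enumerate([4, 11, 20, 1, 12, 3]) keeping v > 13:
  (0, 4): 4 <= 13, excluded
  (1, 11): 11 <= 13, excluded
  (2, 20): 20 > 13, included
  (3, 1): 1 <= 13, excluded
  (4, 12): 12 <= 13, excluded
  (5, 3): 3 <= 13, excluded
Therefore out = [(2, 20)].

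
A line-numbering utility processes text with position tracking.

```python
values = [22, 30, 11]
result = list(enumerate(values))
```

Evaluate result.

Step 1: enumerate pairs each element with its index:
  (0, 22)
  (1, 30)
  (2, 11)
Therefore result = [(0, 22), (1, 30), (2, 11)].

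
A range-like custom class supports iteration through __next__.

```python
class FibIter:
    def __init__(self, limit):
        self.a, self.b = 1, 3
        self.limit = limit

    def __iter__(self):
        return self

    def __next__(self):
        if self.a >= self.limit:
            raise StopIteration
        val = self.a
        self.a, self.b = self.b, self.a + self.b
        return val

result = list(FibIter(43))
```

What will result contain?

Step 1: Fibonacci-like sequence (a=1, b=3) until >= 43:
  Yield 1, then a,b = 3,4
  Yield 3, then a,b = 4,7
  Yield 4, then a,b = 7,11
  Yield 7, then a,b = 11,18
  Yield 11, then a,b = 18,29
  Yield 18, then a,b = 29,47
  Yield 29, then a,b = 47,76
Step 2: 47 >= 43, stop.
Therefore result = [1, 3, 4, 7, 11, 18, 29].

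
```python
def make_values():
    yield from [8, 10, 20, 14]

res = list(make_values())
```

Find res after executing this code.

Step 1: yield from delegates to the iterable, yielding each element.
Step 2: Collected values: [8, 10, 20, 14].
Therefore res = [8, 10, 20, 14].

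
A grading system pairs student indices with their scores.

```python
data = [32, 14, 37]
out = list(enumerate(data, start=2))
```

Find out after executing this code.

Step 1: enumerate with start=2:
  (2, 32)
  (3, 14)
  (4, 37)
Therefore out = [(2, 32), (3, 14), (4, 37)].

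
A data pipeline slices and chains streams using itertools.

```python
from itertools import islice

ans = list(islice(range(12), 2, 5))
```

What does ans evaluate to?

Step 1: islice(range(12), 2, 5) takes elements at indices [2, 5).
Step 2: Elements: [2, 3, 4].
Therefore ans = [2, 3, 4].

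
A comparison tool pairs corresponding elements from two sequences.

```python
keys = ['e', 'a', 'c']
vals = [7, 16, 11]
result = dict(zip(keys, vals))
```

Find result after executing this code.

Step 1: zip pairs keys with values:
  'e' -> 7
  'a' -> 16
  'c' -> 11
Therefore result = {'e': 7, 'a': 16, 'c': 11}.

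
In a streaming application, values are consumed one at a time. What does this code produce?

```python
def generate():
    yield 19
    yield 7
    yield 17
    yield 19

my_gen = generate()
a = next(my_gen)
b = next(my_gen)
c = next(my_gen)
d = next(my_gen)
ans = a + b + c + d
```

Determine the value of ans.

Step 1: Create generator and consume all values:
  a = next(my_gen) = 19
  b = next(my_gen) = 7
  c = next(my_gen) = 17
  d = next(my_gen) = 19
Step 2: ans = 19 + 7 + 17 + 19 = 62.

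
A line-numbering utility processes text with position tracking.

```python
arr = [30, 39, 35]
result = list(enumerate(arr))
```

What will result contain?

Step 1: enumerate pairs each element with its index:
  (0, 30)
  (1, 39)
  (2, 35)
Therefore result = [(0, 30), (1, 39), (2, 35)].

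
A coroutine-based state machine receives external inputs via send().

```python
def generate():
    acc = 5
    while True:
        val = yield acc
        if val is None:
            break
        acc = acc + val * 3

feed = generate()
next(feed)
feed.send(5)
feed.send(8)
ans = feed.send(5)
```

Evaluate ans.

Step 1: next() -> yield acc=5.
Step 2: send(5) -> val=5, acc = 5 + 5*3 = 20, yield 20.
Step 3: send(8) -> val=8, acc = 20 + 8*3 = 44, yield 44.
Step 4: send(5) -> val=5, acc = 44 + 5*3 = 59, yield 59.
Therefore ans = 59.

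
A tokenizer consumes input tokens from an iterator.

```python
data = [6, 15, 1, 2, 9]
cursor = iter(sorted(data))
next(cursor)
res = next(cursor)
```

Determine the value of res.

Step 1: sorted([6, 15, 1, 2, 9]) = [1, 2, 6, 9, 15].
Step 2: Create iterator and skip 1 elements.
Step 3: next() returns 2.
Therefore res = 2.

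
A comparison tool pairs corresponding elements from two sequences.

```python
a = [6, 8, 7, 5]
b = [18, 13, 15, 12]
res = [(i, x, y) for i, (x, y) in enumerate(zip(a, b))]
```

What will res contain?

Step 1: enumerate(zip(a, b)) gives index with paired elements:
  i=0: (6, 18)
  i=1: (8, 13)
  i=2: (7, 15)
  i=3: (5, 12)
Therefore res = [(0, 6, 18), (1, 8, 13), (2, 7, 15), (3, 5, 12)].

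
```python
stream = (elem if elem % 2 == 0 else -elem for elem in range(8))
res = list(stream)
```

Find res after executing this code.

Step 1: For each elem in range(8), yield elem if even, else -elem:
  elem=0: even, yield 0
  elem=1: odd, yield -1
  elem=2: even, yield 2
  elem=3: odd, yield -3
  elem=4: even, yield 4
  elem=5: odd, yield -5
  elem=6: even, yield 6
  elem=7: odd, yield -7
Therefore res = [0, -1, 2, -3, 4, -5, 6, -7].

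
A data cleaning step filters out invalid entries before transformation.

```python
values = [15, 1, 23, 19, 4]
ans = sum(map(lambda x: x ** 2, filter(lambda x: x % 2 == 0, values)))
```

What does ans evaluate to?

Step 1: Filter even numbers from [15, 1, 23, 19, 4]: [4]
Step 2: Square each: [16]
Step 3: Sum = 16.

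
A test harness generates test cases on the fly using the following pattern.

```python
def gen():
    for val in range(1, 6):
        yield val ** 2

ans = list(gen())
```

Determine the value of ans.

Step 1: For each val in range(1, 6), yield val**2:
  val=1: yield 1**2 = 1
  val=2: yield 2**2 = 4
  val=3: yield 3**2 = 9
  val=4: yield 4**2 = 16
  val=5: yield 5**2 = 25
Therefore ans = [1, 4, 9, 16, 25].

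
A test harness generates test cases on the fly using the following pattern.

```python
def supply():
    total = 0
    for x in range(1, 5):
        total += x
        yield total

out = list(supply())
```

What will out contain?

Step 1: Generator accumulates running sum:
  x=1: total = 1, yield 1
  x=2: total = 3, yield 3
  x=3: total = 6, yield 6
  x=4: total = 10, yield 10
Therefore out = [1, 3, 6, 10].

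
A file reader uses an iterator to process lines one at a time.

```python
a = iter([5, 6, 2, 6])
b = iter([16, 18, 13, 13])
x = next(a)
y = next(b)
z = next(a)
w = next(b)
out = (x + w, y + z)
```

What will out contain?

Step 1: a iterates [5, 6, 2, 6], b iterates [16, 18, 13, 13].
Step 2: x = next(a) = 5, y = next(b) = 16.
Step 3: z = next(a) = 6, w = next(b) = 18.
Step 4: out = (5 + 18, 16 + 6) = (23, 22).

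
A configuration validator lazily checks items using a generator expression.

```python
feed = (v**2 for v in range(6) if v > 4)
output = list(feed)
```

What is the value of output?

Step 1: For range(6), keep v > 4, then square:
  v=0: 0 <= 4, excluded
  v=1: 1 <= 4, excluded
  v=2: 2 <= 4, excluded
  v=3: 3 <= 4, excluded
  v=4: 4 <= 4, excluded
  v=5: 5 > 4, yield 5**2 = 25
Therefore output = [25].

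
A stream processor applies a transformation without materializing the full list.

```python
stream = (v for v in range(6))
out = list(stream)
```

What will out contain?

Step 1: Generator expression iterates range(6): [0, 1, 2, 3, 4, 5].
Step 2: list() collects all values.
Therefore out = [0, 1, 2, 3, 4, 5].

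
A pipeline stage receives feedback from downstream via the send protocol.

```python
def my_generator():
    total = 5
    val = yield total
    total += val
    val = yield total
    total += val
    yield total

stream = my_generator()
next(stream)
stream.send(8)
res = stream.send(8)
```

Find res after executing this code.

Step 1: next() -> yield total=5.
Step 2: send(8) -> val=8, total = 5+8 = 13, yield 13.
Step 3: send(8) -> val=8, total = 13+8 = 21, yield 21.
Therefore res = 21.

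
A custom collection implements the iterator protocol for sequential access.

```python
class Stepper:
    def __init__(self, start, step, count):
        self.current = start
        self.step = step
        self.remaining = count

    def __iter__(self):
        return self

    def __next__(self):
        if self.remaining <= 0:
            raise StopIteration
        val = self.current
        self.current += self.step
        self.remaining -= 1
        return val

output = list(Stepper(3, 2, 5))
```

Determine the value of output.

Step 1: Stepper starts at 3, increments by 2, for 5 steps:
  Yield 3, then current += 2
  Yield 5, then current += 2
  Yield 7, then current += 2
  Yield 9, then current += 2
  Yield 11, then current += 2
Therefore output = [3, 5, 7, 9, 11].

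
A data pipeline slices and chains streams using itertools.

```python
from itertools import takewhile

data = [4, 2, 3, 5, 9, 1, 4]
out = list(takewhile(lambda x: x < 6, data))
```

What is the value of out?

Step 1: takewhile stops at first element >= 6:
  4 < 6: take
  2 < 6: take
  3 < 6: take
  5 < 6: take
  9 >= 6: stop
Therefore out = [4, 2, 3, 5].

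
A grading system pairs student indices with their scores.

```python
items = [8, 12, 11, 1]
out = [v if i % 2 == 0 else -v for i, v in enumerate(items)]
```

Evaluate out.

Step 1: For each (i, v), keep v if i is even, negate if odd:
  i=0 (even): keep 8
  i=1 (odd): negate to -12
  i=2 (even): keep 11
  i=3 (odd): negate to -1
Therefore out = [8, -12, 11, -1].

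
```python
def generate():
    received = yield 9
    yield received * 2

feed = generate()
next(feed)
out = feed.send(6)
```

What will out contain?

Step 1: next(feed) advances to first yield, producing 9.
Step 2: send(6) resumes, received = 6.
Step 3: yield received * 2 = 6 * 2 = 12.
Therefore out = 12.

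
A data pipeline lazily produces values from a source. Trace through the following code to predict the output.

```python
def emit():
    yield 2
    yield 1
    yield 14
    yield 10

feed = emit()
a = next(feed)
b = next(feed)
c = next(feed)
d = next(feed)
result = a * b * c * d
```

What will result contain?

Step 1: Create generator and consume all values:
  a = next(feed) = 2
  b = next(feed) = 1
  c = next(feed) = 14
  d = next(feed) = 10
Step 2: result = 2 * 1 * 14 * 10 = 280.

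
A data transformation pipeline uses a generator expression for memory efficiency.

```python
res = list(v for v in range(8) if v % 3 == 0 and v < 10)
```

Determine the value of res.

Step 1: Filter range(8) where v % 3 == 0 and v < 10:
  v=0: both conditions met, included
  v=1: excluded (1 % 3 != 0)
  v=2: excluded (2 % 3 != 0)
  v=3: both conditions met, included
  v=4: excluded (4 % 3 != 0)
  v=5: excluded (5 % 3 != 0)
  v=6: both conditions met, included
  v=7: excluded (7 % 3 != 0)
Therefore res = [0, 3, 6].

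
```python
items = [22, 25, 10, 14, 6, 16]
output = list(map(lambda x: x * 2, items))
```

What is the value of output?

Step 1: Apply lambda x: x * 2 to each element:
  22 -> 44
  25 -> 50
  10 -> 20
  14 -> 28
  6 -> 12
  16 -> 32
Therefore output = [44, 50, 20, 28, 12, 32].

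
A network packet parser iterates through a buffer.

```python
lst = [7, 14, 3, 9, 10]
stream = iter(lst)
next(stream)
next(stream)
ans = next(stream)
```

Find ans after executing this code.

Step 1: Create iterator over [7, 14, 3, 9, 10].
Step 2: next() consumes 7.
Step 3: next() consumes 14.
Step 4: next() returns 3.
Therefore ans = 3.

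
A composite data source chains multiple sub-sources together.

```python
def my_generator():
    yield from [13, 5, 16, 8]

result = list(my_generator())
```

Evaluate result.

Step 1: yield from delegates to the iterable, yielding each element.
Step 2: Collected values: [13, 5, 16, 8].
Therefore result = [13, 5, 16, 8].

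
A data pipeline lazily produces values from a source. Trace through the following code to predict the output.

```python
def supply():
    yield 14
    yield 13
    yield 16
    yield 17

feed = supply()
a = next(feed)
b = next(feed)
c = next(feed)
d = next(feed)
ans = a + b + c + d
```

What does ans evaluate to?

Step 1: Create generator and consume all values:
  a = next(feed) = 14
  b = next(feed) = 13
  c = next(feed) = 16
  d = next(feed) = 17
Step 2: ans = 14 + 13 + 16 + 17 = 60.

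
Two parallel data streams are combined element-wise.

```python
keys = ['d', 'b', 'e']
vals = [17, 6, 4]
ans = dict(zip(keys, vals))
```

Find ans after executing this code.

Step 1: zip pairs keys with values:
  'd' -> 17
  'b' -> 6
  'e' -> 4
Therefore ans = {'d': 17, 'b': 6, 'e': 4}.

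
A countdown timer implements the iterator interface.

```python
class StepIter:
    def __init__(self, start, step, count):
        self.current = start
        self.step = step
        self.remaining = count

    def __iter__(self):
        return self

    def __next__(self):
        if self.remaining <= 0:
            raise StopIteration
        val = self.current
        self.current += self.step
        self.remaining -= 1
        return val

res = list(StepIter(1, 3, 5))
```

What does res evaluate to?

Step 1: StepIter starts at 1, increments by 3, for 5 steps:
  Yield 1, then current += 3
  Yield 4, then current += 3
  Yield 7, then current += 3
  Yield 10, then current += 3
  Yield 13, then current += 3
Therefore res = [1, 4, 7, 10, 13].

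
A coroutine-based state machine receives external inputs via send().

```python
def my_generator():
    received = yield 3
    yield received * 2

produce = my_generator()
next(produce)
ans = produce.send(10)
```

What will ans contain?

Step 1: next(produce) advances to first yield, producing 3.
Step 2: send(10) resumes, received = 10.
Step 3: yield received * 2 = 10 * 2 = 20.
Therefore ans = 20.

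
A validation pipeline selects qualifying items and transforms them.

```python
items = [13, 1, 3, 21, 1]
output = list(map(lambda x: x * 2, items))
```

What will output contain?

Step 1: Apply lambda x: x * 2 to each element:
  13 -> 26
  1 -> 2
  3 -> 6
  21 -> 42
  1 -> 2
Therefore output = [26, 2, 6, 42, 2].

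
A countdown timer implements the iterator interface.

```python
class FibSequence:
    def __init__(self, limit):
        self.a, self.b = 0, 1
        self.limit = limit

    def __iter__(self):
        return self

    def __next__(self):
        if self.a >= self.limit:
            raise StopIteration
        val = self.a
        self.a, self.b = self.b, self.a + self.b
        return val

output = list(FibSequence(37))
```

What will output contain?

Step 1: Fibonacci-like sequence (a=0, b=1) until >= 37:
  Yield 0, then a,b = 1,1
  Yield 1, then a,b = 1,2
  Yield 1, then a,b = 2,3
  Yield 2, then a,b = 3,5
  Yield 3, then a,b = 5,8
  Yield 5, then a,b = 8,13
  Yield 8, then a,b = 13,21
  Yield 13, then a,b = 21,34
  Yield 21, then a,b = 34,55
  Yield 34, then a,b = 55,89
Step 2: 55 >= 37, stop.
Therefore output = [0, 1, 1, 2, 3, 5, 8, 13, 21, 34].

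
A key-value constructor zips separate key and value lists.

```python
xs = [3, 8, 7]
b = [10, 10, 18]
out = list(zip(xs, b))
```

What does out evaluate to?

Step 1: zip pairs elements at same index:
  Index 0: (3, 10)
  Index 1: (8, 10)
  Index 2: (7, 18)
Therefore out = [(3, 10), (8, 10), (7, 18)].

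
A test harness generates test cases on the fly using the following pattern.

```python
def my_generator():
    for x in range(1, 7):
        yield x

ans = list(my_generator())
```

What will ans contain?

Step 1: The generator yields each value from range(1, 7).
Step 2: list() consumes all yields: [1, 2, 3, 4, 5, 6].
Therefore ans = [1, 2, 3, 4, 5, 6].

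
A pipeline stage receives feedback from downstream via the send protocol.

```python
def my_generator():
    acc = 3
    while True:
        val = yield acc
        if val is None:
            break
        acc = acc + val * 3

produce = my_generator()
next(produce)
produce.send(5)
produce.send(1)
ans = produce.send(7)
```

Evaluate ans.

Step 1: next() -> yield acc=3.
Step 2: send(5) -> val=5, acc = 3 + 5*3 = 18, yield 18.
Step 3: send(1) -> val=1, acc = 18 + 1*3 = 21, yield 21.
Step 4: send(7) -> val=7, acc = 21 + 7*3 = 42, yield 42.
Therefore ans = 42.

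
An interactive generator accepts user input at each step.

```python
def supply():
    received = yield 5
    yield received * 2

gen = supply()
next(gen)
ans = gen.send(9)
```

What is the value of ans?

Step 1: next(gen) advances to first yield, producing 5.
Step 2: send(9) resumes, received = 9.
Step 3: yield received * 2 = 9 * 2 = 18.
Therefore ans = 18.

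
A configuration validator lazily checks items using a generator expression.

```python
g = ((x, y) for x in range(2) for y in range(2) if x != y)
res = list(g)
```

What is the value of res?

Step 1: Nested generator over range(2) x range(2) where x != y:
  (0, 0): excluded (x == y)
  (0, 1): included
  (1, 0): included
  (1, 1): excluded (x == y)
Therefore res = [(0, 1), (1, 0)].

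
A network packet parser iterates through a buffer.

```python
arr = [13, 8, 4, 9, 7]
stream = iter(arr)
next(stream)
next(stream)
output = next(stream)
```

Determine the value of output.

Step 1: Create iterator over [13, 8, 4, 9, 7].
Step 2: next() consumes 13.
Step 3: next() consumes 8.
Step 4: next() returns 4.
Therefore output = 4.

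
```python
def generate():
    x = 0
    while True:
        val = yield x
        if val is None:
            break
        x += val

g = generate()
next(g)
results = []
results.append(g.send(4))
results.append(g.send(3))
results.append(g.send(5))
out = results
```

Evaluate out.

Step 1: next(g) -> yield 0.
Step 2: send(4) -> x = 4, yield 4.
Step 3: send(3) -> x = 7, yield 7.
Step 4: send(5) -> x = 12, yield 12.
Therefore out = [4, 7, 12].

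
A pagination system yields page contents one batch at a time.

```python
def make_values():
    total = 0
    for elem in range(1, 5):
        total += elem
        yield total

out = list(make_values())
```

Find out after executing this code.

Step 1: Generator accumulates running sum:
  elem=1: total = 1, yield 1
  elem=2: total = 3, yield 3
  elem=3: total = 6, yield 6
  elem=4: total = 10, yield 10
Therefore out = [1, 3, 6, 10].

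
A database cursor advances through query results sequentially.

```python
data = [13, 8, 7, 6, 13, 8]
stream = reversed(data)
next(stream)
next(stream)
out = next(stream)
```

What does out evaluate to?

Step 1: reversed([13, 8, 7, 6, 13, 8]) gives iterator: [8, 13, 6, 7, 8, 13].
Step 2: First next() = 8, second next() = 13.
Step 3: Third next() = 6.
Therefore out = 6.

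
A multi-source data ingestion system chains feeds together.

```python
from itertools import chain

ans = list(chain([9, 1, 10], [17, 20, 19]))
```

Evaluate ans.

Step 1: chain() concatenates iterables: [9, 1, 10] + [17, 20, 19].
Therefore ans = [9, 1, 10, 17, 20, 19].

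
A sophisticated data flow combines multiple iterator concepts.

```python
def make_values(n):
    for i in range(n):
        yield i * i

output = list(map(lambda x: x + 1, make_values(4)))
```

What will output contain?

Step 1: make_values(4) yields squares: [0, 1, 4, 9].
Step 2: map adds 1 to each: [1, 2, 5, 10].
Therefore output = [1, 2, 5, 10].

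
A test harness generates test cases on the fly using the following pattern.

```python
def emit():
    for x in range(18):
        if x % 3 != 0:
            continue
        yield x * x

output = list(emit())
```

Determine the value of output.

Step 1: Only yield x**2 when x is divisible by 3:
  x=0: 0 % 3 == 0, yield 0**2 = 0
  x=3: 3 % 3 == 0, yield 3**2 = 9
  x=6: 6 % 3 == 0, yield 6**2 = 36
  x=9: 9 % 3 == 0, yield 9**2 = 81
  x=12: 12 % 3 == 0, yield 12**2 = 144
  x=15: 15 % 3 == 0, yield 15**2 = 225
Therefore output = [0, 9, 36, 81, 144, 225].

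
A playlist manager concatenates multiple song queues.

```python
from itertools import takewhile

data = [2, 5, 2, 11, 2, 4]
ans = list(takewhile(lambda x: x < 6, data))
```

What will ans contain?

Step 1: takewhile stops at first element >= 6:
  2 < 6: take
  5 < 6: take
  2 < 6: take
  11 >= 6: stop
Therefore ans = [2, 5, 2].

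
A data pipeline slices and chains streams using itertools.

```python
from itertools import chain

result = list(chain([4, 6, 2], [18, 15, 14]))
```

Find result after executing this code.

Step 1: chain() concatenates iterables: [4, 6, 2] + [18, 15, 14].
Therefore result = [4, 6, 2, 18, 15, 14].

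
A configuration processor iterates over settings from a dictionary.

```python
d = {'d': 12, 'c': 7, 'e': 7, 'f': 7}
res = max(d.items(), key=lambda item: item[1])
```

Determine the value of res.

Step 1: Find item with maximum value:
  ('d', 12)
  ('c', 7)
  ('e', 7)
  ('f', 7)
Step 2: Maximum value is 12 at key 'd'.
Therefore res = ('d', 12).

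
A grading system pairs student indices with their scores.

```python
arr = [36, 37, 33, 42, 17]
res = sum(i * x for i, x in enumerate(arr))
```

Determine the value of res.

Step 1: Compute i * x for each (i, x) in enumerate([36, 37, 33, 42, 17]):
  i=0, x=36: 0*36 = 0
  i=1, x=37: 1*37 = 37
  i=2, x=33: 2*33 = 66
  i=3, x=42: 3*42 = 126
  i=4, x=17: 4*17 = 68
Step 2: sum = 0 + 37 + 66 + 126 + 68 = 297.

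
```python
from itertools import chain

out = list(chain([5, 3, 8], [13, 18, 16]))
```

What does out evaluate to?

Step 1: chain() concatenates iterables: [5, 3, 8] + [13, 18, 16].
Therefore out = [5, 3, 8, 13, 18, 16].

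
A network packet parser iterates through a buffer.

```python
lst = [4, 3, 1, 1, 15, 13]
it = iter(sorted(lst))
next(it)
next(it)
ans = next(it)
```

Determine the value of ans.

Step 1: sorted([4, 3, 1, 1, 15, 13]) = [1, 1, 3, 4, 13, 15].
Step 2: Create iterator and skip 2 elements.
Step 3: next() returns 3.
Therefore ans = 3.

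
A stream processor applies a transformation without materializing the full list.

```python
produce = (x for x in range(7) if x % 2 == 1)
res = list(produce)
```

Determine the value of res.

Step 1: Filter range(7) keeping only odd values:
  x=0: even, excluded
  x=1: odd, included
  x=2: even, excluded
  x=3: odd, included
  x=4: even, excluded
  x=5: odd, included
  x=6: even, excluded
Therefore res = [1, 3, 5].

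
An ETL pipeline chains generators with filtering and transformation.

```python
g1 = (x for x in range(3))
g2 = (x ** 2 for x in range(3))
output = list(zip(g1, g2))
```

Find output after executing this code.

Step 1: g1 produces [0, 1, 2].
Step 2: g2 produces [0, 1, 4].
Step 3: zip pairs them: [(0, 0), (1, 1), (2, 4)].
Therefore output = [(0, 0), (1, 1), (2, 4)].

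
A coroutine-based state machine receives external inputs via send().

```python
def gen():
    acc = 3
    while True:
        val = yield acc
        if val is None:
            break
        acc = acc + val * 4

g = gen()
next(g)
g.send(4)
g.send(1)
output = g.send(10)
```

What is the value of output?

Step 1: next() -> yield acc=3.
Step 2: send(4) -> val=4, acc = 3 + 4*4 = 19, yield 19.
Step 3: send(1) -> val=1, acc = 19 + 1*4 = 23, yield 23.
Step 4: send(10) -> val=10, acc = 23 + 10*4 = 63, yield 63.
Therefore output = 63.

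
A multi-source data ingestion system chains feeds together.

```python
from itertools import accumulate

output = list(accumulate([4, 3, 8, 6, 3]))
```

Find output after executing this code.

Step 1: accumulate computes running sums:
  + 4 = 4
  + 3 = 7
  + 8 = 15
  + 6 = 21
  + 3 = 24
Therefore output = [4, 7, 15, 21, 24].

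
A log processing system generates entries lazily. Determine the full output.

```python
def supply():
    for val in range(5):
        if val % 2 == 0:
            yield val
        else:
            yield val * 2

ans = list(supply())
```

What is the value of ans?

Step 1: For each val in range(5), yield val if even, else val*2:
  val=0 (even): yield 0
  val=1 (odd): yield 1*2 = 2
  val=2 (even): yield 2
  val=3 (odd): yield 3*2 = 6
  val=4 (even): yield 4
Therefore ans = [0, 2, 2, 6, 4].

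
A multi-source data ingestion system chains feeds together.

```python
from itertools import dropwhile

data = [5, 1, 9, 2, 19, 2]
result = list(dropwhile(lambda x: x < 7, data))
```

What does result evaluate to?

Step 1: dropwhile drops elements while < 7:
  5 < 7: dropped
  1 < 7: dropped
  9: kept (dropping stopped)
Step 2: Remaining elements kept regardless of condition.
Therefore result = [9, 2, 19, 2].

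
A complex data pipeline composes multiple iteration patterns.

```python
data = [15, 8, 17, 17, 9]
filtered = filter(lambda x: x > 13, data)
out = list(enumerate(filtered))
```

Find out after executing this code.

Step 1: Filter [15, 8, 17, 17, 9] for > 13: [15, 17, 17].
Step 2: enumerate re-indexes from 0: [(0, 15), (1, 17), (2, 17)].
Therefore out = [(0, 15), (1, 17), (2, 17)].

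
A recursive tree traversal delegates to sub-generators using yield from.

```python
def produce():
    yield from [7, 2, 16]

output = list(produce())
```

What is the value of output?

Step 1: yield from delegates to the iterable, yielding each element.
Step 2: Collected values: [7, 2, 16].
Therefore output = [7, 2, 16].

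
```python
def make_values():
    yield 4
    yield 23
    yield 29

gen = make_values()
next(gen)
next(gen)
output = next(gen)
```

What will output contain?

Step 1: make_values() creates a generator.
Step 2: next(gen) yields 4 (consumed and discarded).
Step 3: next(gen) yields 23 (consumed and discarded).
Step 4: next(gen) yields 29, assigned to output.
Therefore output = 29.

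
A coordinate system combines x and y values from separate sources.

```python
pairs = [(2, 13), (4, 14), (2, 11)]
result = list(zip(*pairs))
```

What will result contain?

Step 1: zip(*pairs) transposes: unzips [(2, 13), (4, 14), (2, 11)] into separate sequences.
Step 2: First elements: (2, 4, 2), second elements: (13, 14, 11).
Therefore result = [(2, 4, 2), (13, 14, 11)].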